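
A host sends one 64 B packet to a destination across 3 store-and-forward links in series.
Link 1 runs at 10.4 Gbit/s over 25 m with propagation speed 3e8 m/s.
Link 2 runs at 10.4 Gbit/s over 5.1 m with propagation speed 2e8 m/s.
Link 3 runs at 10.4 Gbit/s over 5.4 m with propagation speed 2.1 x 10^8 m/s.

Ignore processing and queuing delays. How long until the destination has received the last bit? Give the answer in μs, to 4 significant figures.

0.2822 μs

L = 64 × 8 = 512 bits.
Transmission delay per hop = L/R = 512/10400000000 = 0.0492308 μs; 3 hops → 0.147692 μs.
Propagation delays (d/s per hop): 0.0833333, 0.0255, 0.0257143 μs; sum = 0.134548 μs.
End-to-end = 0.2822 μs.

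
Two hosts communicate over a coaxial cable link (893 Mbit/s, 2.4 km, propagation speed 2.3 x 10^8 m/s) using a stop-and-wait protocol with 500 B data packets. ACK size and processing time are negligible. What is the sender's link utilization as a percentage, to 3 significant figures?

17.7 %

t_tx = L/R = 4000/893000000 = 4.47928e-06 s.
t_prop = 2400/2.3e+08 = 1.04348e-05 s; RTT = 2.08696e-05 s.
Cycle = t_tx + RTT = 2.53488e-05 s.
Utilization = t_tx / cycle = 4.47928e-06/2.53488e-05 = 17.7 %.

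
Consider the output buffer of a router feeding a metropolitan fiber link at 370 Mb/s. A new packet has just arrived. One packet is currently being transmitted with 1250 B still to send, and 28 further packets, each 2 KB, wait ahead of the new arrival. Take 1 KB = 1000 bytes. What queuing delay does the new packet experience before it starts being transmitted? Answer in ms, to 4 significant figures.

Each queued packet: L/R = 16000/370000000 = 0.0432432 ms.
28 queued → 1.21081 ms.
Plus remaining 10000 bits of current packet: 0.027027 ms.
Queuing delay = 1.238 ms.

1.238 ms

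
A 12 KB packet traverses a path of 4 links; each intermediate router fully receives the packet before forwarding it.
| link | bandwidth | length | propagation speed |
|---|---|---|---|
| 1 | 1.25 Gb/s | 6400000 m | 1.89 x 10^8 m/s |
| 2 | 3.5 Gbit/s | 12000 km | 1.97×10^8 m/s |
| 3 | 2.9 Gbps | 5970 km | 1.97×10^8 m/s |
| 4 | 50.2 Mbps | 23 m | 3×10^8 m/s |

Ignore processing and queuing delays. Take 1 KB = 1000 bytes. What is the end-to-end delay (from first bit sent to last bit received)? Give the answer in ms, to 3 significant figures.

127 ms

L = 96000 bits.
Transmission delays (L/R per hop): 0.0768, 0.0274286, 0.0331034, 1.91235 ms; sum = 2.04968 ms.
Propagation delays (d/s per hop): 33.8624, 60.9137, 30.3046, 7.66667e-05 ms; sum = 125.081 ms.
End-to-end = 127 ms.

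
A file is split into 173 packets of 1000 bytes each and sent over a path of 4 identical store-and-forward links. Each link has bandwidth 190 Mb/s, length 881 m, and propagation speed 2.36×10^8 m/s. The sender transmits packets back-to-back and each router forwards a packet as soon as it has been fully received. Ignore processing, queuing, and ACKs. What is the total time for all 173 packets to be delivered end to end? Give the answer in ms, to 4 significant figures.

Per-hop transmission t_tx = L/R = 8000/190000000 = 0.0421053 ms.
Per-hop propagation t_prop = 881/236000000 = 0.00373305 ms.
Pipeline fill: first packet needs 4·t_tx to clear all hops; remaining 172 packets each add one t_tx.
Total = (4+173-1)·t_tx + 4·t_prop = 176·0.0421053 + 4·0.00373305 = 7.425 ms.

7.425 ms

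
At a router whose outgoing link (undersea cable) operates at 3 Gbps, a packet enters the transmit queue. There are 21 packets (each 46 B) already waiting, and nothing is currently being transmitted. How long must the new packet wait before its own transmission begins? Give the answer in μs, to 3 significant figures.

Each queued packet: L/R = 368/3000000000 = 0.122667 μs.
21 queued → 2.576 μs.
Queuing delay = 2.58 μs.

2.58 μs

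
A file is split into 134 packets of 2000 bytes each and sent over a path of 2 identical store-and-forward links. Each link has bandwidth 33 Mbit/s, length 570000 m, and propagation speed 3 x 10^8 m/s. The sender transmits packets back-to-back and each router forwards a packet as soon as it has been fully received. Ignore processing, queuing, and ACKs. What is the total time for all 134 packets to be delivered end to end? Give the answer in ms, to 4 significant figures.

69.25 ms

Per-hop transmission t_tx = L/R = 16000/33000000 = 0.484848 ms.
Per-hop propagation t_prop = 570000/300000000 = 1.9 ms.
Pipeline fill: first packet needs 2·t_tx to clear all hops; remaining 133 packets each add one t_tx.
Total = (2+134-1)·t_tx + 2·t_prop = 135·0.484848 + 2·1.9 = 69.25 ms.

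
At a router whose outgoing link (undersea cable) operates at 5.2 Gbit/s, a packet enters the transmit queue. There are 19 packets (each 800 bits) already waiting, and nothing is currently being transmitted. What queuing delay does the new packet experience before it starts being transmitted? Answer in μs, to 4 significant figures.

2.923 μs

Each queued packet: L/R = 800/5200000000 = 0.153846 μs.
19 queued → 2.92308 μs.
Queuing delay = 2.923 μs.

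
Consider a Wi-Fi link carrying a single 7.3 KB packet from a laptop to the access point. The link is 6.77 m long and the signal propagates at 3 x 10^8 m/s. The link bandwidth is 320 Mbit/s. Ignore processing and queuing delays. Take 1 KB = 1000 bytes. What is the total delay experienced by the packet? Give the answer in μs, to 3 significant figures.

L = 58400 bits.
Transmission delay = L/R = 58400 / 320000000 = 182.5 μs.
Propagation delay = d/s = 6.77 m / 300000000 m/s = 0.0225667 μs.
Total = 183 μs.

183 μs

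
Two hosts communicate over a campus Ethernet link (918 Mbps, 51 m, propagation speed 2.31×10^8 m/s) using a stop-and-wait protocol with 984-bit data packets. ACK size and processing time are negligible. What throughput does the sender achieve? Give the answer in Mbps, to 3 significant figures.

650 Mbps

t_tx = L/R = 984/918000000 = 1.0719e-06 s.
t_prop = 51/231000000 = 2.20779e-07 s; RTT = 4.41558e-07 s.
Cycle = t_tx + RTT = 1.51345e-06 s.
Throughput = L / cycle = 984 / 1.51345e-06 = 650 Mbps.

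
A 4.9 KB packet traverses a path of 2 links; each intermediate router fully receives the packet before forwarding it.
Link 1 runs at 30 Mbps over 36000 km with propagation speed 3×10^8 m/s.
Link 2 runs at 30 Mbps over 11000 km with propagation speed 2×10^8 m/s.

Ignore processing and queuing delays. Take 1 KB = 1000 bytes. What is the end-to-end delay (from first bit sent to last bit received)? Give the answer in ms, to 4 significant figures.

L = 39200 bits.
Transmission delay per hop = L/R = 39200/30000000 = 1.30667 ms; 2 hops → 2.61333 ms.
Propagation delays (d/s per hop): 120, 55 ms; sum = 175 ms.
End-to-end = 177.6 ms.

177.6 ms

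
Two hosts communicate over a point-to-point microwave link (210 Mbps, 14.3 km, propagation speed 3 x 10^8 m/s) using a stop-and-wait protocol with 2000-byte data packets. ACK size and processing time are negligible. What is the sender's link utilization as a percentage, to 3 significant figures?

44.4 %

t_tx = L/R = 16000/210000000 = 7.61905e-05 s.
t_prop = 14300/300000000 = 4.76667e-05 s; RTT = 9.53333e-05 s.
Cycle = t_tx + RTT = 0.000171524 s.
Utilization = t_tx / cycle = 7.61905e-05/0.000171524 = 44.4 %.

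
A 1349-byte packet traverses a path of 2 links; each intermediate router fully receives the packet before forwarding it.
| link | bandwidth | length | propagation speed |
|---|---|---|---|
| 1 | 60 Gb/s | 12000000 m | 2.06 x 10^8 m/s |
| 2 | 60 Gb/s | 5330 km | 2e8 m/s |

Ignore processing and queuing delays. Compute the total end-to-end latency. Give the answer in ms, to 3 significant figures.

84.9 ms

L = 1349 × 8 = 10792 bits.
Transmission delay per hop = L/R = 10792/60000000000 = 0.000179867 ms; 2 hops → 0.000359733 ms.
Propagation delays (d/s per hop): 58.2524, 26.65 ms; sum = 84.9024 ms.
End-to-end = 84.9 ms.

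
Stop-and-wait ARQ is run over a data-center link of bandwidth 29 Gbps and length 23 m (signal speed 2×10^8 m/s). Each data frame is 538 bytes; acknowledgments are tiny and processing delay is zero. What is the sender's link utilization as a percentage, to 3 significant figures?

t_tx = L/R = 4304/29000000000 = 1.48414e-07 s.
t_prop = 23/200000000 = 1.15e-07 s; RTT = 2.3e-07 s.
Cycle = t_tx + RTT = 3.78414e-07 s.
Utilization = t_tx / cycle = 1.48414e-07/3.78414e-07 = 39.2 %.

39.2 %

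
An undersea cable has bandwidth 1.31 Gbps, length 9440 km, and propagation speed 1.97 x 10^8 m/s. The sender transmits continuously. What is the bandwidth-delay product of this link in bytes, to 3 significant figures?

7850000 bytes

Propagation delay = 9440000 / 197000000 = 0.0479188 s.
BDP = R × t_prop = 1310000000 × 0.0479188 = 62773600 bits.
In bytes: 62773600/8 = 7850000 bytes.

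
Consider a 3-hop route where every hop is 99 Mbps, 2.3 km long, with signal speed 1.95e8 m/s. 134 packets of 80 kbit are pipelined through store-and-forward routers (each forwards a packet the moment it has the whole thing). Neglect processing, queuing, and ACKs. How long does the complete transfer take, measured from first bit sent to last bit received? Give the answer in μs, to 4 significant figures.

Per-hop transmission t_tx = L/R = 80000/99000000 = 808.081 μs.
Per-hop propagation t_prop = 2300/195000000 = 11.7949 μs.
Pipeline fill: first packet needs 3·t_tx to clear all hops; remaining 133 packets each add one t_tx.
Total = (3+134-1)·t_tx + 3·t_prop = 136·808.081 + 3·11.7949 = 109900 μs.

109900 μs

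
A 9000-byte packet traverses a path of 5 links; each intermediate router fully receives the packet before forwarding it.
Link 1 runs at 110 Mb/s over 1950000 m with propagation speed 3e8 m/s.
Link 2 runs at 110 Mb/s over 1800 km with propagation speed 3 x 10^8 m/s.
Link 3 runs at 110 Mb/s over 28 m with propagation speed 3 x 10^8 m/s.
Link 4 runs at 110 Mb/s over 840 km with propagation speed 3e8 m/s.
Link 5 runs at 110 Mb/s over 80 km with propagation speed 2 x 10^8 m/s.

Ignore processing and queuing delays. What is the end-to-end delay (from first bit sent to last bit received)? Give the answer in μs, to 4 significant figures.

18970 μs

L = 9000 × 8 = 72000 bits.
Transmission delay per hop = L/R = 72000/110000000 = 654.545 μs; 5 hops → 3272.73 μs.
Propagation delays (d/s per hop): 6500, 6000, 0.0933333, 2800, 400 μs; sum = 15700.1 μs.
End-to-end = 18970 μs.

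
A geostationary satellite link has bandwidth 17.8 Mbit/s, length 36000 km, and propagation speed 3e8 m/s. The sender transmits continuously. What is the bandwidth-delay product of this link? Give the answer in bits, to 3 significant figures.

Propagation delay = 36000000 / 300000000 = 0.12 s.
BDP = R × t_prop = 17800000 × 0.12 = 2136000 bits.

2140000 bits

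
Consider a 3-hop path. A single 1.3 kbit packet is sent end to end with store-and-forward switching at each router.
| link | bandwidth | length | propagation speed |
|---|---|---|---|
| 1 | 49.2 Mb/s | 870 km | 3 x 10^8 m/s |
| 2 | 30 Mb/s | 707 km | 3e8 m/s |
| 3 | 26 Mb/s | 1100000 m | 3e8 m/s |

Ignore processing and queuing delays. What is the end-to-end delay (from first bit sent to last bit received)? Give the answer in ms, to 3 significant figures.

L = 1300 bits.
Transmission delays (L/R per hop): 0.0264228, 0.0433333, 0.05 ms; sum = 0.119756 ms.
Propagation delays (d/s per hop): 2.9, 2.35667, 3.66667 ms; sum = 8.92333 ms.
End-to-end = 9.04 ms.

9.04 ms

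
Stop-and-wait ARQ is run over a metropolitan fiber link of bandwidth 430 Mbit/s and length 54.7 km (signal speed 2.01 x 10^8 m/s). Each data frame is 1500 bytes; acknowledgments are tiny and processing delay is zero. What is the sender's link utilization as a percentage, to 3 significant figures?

t_tx = L/R = 12000/430000000 = 2.7907e-05 s.
t_prop = 54700/2.01e+08 = 0.000272139 s; RTT = 0.000544279 s.
Cycle = t_tx + RTT = 0.000572186 s.
Utilization = t_tx / cycle = 2.7907e-05/0.000572186 = 4.88 %.

4.88 %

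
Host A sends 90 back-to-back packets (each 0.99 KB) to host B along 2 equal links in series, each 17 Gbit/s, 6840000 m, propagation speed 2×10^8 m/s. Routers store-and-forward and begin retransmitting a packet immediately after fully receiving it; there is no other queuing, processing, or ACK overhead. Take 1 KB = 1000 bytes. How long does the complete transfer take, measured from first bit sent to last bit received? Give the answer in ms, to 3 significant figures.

68.4 ms

Per-hop transmission t_tx = L/R = 7920/17000000000 = 0.000465882 ms.
Per-hop propagation t_prop = 6840000/200000000 = 34.2 ms.
Pipeline fill: first packet needs 2·t_tx to clear all hops; remaining 89 packets each add one t_tx.
Total = (2+90-1)·t_tx + 2·t_prop = 91·0.000465882 + 2·34.2 = 68.4 ms.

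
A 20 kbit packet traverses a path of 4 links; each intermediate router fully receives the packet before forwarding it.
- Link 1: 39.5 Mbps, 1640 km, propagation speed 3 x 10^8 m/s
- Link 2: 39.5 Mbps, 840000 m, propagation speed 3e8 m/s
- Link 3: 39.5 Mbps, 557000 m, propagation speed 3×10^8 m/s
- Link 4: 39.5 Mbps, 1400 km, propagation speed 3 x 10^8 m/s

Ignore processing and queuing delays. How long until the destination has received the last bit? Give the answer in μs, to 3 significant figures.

L = 20000 bits.
Transmission delay per hop = L/R = 20000/39500000 = 506.329 μs; 4 hops → 2025.32 μs.
Propagation delays (d/s per hop): 5466.67, 2800, 1856.67, 4666.67 μs; sum = 14790 μs.
End-to-end = 16800 μs.

16800 μs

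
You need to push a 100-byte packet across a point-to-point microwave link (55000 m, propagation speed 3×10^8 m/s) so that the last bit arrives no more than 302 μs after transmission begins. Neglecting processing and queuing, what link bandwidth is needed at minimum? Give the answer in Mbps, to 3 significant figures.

6.74 Mbps

L = 800 bits.
Propagation delay = 55000 / 300000000 = 183.333 μs.
Transmission budget = 302 − 183.333 = 118.667 μs.
R ≥ L / t_tx = 800 bits / 0.000118667 s = 6.74 Mbps.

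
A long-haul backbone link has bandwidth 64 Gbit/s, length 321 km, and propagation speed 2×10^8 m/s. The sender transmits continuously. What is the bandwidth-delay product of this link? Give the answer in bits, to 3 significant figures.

Propagation delay = 321000 / 200000000 = 0.001605 s.
BDP = R × t_prop = 64000000000 × 0.001605 = 102720000 bits.

103000000 bits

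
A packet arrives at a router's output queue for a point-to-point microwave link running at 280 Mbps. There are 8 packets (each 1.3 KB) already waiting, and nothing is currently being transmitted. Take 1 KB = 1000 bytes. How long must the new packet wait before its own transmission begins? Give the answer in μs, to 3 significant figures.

297 μs

Each queued packet: L/R = 10400/280000000 = 37.1429 μs.
8 queued → 297.143 μs.
Queuing delay = 297 μs.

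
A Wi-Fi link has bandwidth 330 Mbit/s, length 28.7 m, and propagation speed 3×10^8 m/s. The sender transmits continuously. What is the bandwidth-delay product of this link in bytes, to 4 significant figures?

3.946 bytes

Propagation delay = 28.7 / 300000000 = 9.56667e-08 s.
BDP = R × t_prop = 330000000 × 9.56667e-08 = 31.57 bits.
In bytes: 31.57/8 = 3.946 bytes.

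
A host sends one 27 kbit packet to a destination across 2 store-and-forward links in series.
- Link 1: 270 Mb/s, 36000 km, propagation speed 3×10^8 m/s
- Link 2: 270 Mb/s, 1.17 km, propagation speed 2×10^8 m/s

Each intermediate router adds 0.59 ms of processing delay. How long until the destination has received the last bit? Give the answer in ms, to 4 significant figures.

120.8 ms

L = 27000 bits.
Transmission delay per hop = L/R = 27000/270000000 = 0.1 ms; 2 hops → 0.2 ms.
Propagation delays (d/s per hop): 120, 0.00585 ms; sum = 120.006 ms.
Processing at 1 router(s): 1 × 0.59 ms = 0.59 ms.
End-to-end = 120.8 ms.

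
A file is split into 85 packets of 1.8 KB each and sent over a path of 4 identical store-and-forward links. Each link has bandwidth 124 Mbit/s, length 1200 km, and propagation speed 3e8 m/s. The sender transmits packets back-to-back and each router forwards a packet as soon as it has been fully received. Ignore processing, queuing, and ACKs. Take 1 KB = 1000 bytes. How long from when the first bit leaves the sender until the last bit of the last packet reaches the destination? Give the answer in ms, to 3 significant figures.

Per-hop transmission t_tx = L/R = 14400/124000000 = 0.116129 ms.
Per-hop propagation t_prop = 1200000/300000000 = 4 ms.
Pipeline fill: first packet needs 4·t_tx to clear all hops; remaining 84 packets each add one t_tx.
Total = (4+85-1)·t_tx + 4·t_prop = 88·0.116129 + 4·4 = 26.2 ms.

26.2 ms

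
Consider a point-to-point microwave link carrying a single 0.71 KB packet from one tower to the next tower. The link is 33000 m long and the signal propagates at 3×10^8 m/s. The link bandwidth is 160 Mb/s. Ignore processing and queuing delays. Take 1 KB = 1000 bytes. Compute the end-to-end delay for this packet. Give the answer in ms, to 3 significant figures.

0.146 ms

L = 5680 bits.
Transmission delay = L/R = 5680 / 160000000 = 0.0355 ms.
Propagation delay = d/s = 33000 m / 300000000 m/s = 0.11 ms.
Total = 0.146 ms.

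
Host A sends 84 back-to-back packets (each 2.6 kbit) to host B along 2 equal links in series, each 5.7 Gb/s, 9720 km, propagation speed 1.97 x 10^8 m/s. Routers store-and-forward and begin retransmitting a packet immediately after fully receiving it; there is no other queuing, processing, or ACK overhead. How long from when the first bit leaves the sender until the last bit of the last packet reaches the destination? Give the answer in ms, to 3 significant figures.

Per-hop transmission t_tx = L/R = 2600/5700000000 = 0.00045614 ms.
Per-hop propagation t_prop = 9720000/197000000 = 49.3401 ms.
Pipeline fill: first packet needs 2·t_tx to clear all hops; remaining 83 packets each add one t_tx.
Total = (2+84-1)·t_tx + 2·t_prop = 85·0.00045614 + 2·49.3401 = 98.7 ms.

98.7 ms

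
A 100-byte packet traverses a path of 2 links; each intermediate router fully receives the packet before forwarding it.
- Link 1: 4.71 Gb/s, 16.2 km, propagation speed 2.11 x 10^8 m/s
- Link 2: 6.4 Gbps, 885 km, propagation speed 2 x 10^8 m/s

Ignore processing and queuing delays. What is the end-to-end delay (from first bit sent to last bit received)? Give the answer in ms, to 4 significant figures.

L = 100 × 8 = 800 bits.
Transmission delays (L/R per hop): 0.000169851, 0.000125 ms; sum = 0.000294851 ms.
Propagation delays (d/s per hop): 0.0767773, 4.425 ms; sum = 4.50178 ms.
End-to-end = 4.502 ms.

4.502 ms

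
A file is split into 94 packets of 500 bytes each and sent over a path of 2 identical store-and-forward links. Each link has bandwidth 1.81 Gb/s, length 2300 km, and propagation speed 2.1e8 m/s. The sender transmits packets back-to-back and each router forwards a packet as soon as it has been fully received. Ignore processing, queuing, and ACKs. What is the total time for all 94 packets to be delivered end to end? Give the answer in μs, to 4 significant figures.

Per-hop transmission t_tx = L/R = 4000/1810000000 = 2.20994 μs.
Per-hop propagation t_prop = 2300000/210000000 = 10952.4 μs.
Pipeline fill: first packet needs 2·t_tx to clear all hops; remaining 93 packets each add one t_tx.
Total = (2+94-1)·t_tx + 2·t_prop = 95·2.20994 + 2·10952.4 = 22110 μs.

22110 μs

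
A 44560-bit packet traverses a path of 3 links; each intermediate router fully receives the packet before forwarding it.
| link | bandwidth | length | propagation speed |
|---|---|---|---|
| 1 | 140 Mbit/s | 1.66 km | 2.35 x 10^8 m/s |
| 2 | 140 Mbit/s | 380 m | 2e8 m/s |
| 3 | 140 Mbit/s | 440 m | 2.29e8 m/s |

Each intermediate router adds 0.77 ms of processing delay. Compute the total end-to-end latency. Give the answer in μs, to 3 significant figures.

Transmission delay per hop = L/R = 44560/140000000 = 318.286 μs; 3 hops → 954.857 μs.
Propagation delays (d/s per hop): 7.06383, 1.9, 1.9214 μs; sum = 10.8852 μs.
Processing at 2 router(s): 2 × 0.77 ms = 1540 μs.
End-to-end = 2510 μs.

2510 μs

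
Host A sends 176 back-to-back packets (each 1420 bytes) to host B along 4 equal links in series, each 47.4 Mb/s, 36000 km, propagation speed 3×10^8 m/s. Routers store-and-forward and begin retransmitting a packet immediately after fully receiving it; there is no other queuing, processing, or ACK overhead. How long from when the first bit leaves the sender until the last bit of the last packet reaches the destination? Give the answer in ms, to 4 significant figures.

522.9 ms

Per-hop transmission t_tx = L/R = 11360/47400000 = 0.239662 ms.
Per-hop propagation t_prop = 36000000/300000000 = 120 ms.
Pipeline fill: first packet needs 4·t_tx to clear all hops; remaining 175 packets each add one t_tx.
Total = (4+176-1)·t_tx + 4·t_prop = 179·0.239662 + 4·120 = 522.9 ms.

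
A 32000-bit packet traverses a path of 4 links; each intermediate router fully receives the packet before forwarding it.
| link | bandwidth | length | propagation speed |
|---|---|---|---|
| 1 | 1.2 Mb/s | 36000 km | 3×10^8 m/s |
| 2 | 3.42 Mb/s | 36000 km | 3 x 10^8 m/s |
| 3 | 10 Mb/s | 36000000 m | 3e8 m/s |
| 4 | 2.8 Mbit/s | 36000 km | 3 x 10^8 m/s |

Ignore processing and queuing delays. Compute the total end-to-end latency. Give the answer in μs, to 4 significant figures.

530700 μs

Transmission delays (L/R per hop): 26666.7, 9356.73, 3200, 11428.6 μs; sum = 50652 μs.
Propagation delays (d/s per hop): 120000, 120000, 120000, 120000 μs; sum = 480000 μs.
End-to-end = 530700 μs.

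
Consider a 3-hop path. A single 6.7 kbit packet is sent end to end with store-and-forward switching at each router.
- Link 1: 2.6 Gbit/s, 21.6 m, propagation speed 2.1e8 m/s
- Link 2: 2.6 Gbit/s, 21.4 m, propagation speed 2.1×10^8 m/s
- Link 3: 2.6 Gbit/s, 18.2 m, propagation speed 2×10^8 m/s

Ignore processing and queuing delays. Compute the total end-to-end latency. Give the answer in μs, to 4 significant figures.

8.027 μs

L = 6700 bits.
Transmission delay per hop = L/R = 6700/2600000000 = 2.57692 μs; 3 hops → 7.73077 μs.
Propagation delays (d/s per hop): 0.102857, 0.101905, 0.091 μs; sum = 0.295762 μs.
End-to-end = 8.027 μs.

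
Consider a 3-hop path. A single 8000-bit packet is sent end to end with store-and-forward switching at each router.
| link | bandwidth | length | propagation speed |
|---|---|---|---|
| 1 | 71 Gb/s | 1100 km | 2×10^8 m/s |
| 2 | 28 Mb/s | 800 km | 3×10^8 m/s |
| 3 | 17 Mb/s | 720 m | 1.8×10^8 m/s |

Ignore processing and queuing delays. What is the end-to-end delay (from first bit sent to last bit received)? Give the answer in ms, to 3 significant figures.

Transmission delays (L/R per hop): 0.000112676, 0.285714, 0.470588 ms; sum = 0.756415 ms.
Propagation delays (d/s per hop): 5.5, 2.66667, 0.004 ms; sum = 8.17067 ms.
End-to-end = 8.93 ms.

8.93 ms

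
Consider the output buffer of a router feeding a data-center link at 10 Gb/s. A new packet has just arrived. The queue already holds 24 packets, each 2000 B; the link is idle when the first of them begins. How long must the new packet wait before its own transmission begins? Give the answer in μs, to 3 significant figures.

Each queued packet: L/R = 16000/10000000000 = 1.6 μs.
24 queued → 38.4 μs.
Queuing delay = 38.4 μs.

38.4 μs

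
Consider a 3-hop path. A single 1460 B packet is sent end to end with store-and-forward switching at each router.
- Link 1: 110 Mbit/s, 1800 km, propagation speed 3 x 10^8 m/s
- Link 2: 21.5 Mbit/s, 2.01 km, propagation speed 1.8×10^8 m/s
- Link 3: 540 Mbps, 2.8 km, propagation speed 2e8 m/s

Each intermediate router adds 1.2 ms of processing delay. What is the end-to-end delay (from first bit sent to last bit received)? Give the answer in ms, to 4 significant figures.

L = 1460 × 8 = 11680 bits.
Transmission delays (L/R per hop): 0.106182, 0.543256, 0.0216296 ms; sum = 0.671067 ms.
Propagation delays (d/s per hop): 6, 0.0111667, 0.014 ms; sum = 6.02517 ms.
Processing at 2 router(s): 2 × 1.2 ms = 2.4 ms.
End-to-end = 9.096 ms.

9.096 ms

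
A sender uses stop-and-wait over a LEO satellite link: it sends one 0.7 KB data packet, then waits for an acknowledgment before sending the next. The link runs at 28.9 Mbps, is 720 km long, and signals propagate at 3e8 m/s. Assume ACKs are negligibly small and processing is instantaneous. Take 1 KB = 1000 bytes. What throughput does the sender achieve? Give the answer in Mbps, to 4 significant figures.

t_tx = L/R = 5600/28900000 = 0.000193772 s.
t_prop = 720000/300000000 = 0.0024 s; RTT = 0.0048 s.
Cycle = t_tx + RTT = 0.00499377 s.
Throughput = L / cycle = 5600 / 0.00499377 = 1.121 Mbps.

1.121 Mbps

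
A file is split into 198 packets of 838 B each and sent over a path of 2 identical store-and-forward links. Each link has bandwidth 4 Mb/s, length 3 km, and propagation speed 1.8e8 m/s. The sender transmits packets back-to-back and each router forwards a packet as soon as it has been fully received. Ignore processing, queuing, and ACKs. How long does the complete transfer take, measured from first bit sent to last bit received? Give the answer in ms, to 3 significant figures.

334 ms

Per-hop transmission t_tx = L/R = 6704/4000000 = 1.676 ms.
Per-hop propagation t_prop = 3000/180000000 = 0.0166667 ms.
Pipeline fill: first packet needs 2·t_tx to clear all hops; remaining 197 packets each add one t_tx.
Total = (2+198-1)·t_tx + 2·t_prop = 199·1.676 + 2·0.0166667 = 334 ms.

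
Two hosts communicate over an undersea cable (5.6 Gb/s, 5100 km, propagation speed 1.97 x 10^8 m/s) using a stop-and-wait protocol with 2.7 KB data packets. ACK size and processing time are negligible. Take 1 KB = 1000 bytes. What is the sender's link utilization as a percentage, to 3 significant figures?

0.00745 %

t_tx = L/R = 21600/5600000000 = 3.85714e-06 s.
t_prop = 5100000/197000000 = 0.0258883 s; RTT = 0.0517766 s.
Cycle = t_tx + RTT = 0.0517805 s.
Utilization = t_tx / cycle = 3.85714e-06/0.0517805 = 0.00745 %.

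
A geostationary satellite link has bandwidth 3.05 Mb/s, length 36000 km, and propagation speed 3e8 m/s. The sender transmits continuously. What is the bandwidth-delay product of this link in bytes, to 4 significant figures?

Propagation delay = 36000000 / 300000000 = 0.12 s.
BDP = R × t_prop = 3050000 × 0.12 = 366000 bits.
In bytes: 366000/8 = 45750 bytes.

45750 bytes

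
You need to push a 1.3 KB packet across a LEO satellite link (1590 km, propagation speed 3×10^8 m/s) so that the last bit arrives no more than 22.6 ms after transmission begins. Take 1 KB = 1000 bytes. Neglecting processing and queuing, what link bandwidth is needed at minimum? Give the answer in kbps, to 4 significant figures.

601.2 kbps

L = 10400 bits.
Propagation delay = 1590000 / 300000000 = 5.3 ms.
Transmission budget = 22.6 − 5.3 = 17.3 ms.
R ≥ L / t_tx = 10400 bits / 0.0173 s = 601.2 kbps.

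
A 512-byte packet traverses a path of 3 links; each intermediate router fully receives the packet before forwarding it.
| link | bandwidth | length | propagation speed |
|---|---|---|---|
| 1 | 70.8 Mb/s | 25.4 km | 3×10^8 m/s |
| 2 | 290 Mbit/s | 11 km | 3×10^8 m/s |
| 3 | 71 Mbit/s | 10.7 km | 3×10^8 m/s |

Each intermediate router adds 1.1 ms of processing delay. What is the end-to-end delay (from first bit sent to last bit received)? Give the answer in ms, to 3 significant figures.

2.49 ms

L = 512 × 8 = 4096 bits.
Transmission delays (L/R per hop): 0.0578531, 0.0141241, 0.0576901 ms; sum = 0.129667 ms.
Propagation delays (d/s per hop): 0.0846667, 0.0366667, 0.0356667 ms; sum = 0.157 ms.
Processing at 2 router(s): 2 × 1.1 ms = 2.2 ms.
End-to-end = 2.49 ms.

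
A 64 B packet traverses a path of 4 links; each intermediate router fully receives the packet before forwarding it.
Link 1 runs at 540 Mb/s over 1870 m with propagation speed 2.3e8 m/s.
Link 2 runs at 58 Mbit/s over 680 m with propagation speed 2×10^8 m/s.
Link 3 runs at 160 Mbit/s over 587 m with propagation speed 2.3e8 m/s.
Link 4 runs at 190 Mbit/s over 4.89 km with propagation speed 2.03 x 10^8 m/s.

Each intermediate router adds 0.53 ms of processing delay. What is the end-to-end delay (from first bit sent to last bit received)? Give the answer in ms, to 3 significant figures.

1.64 ms

L = 64 × 8 = 512 bits.
Transmission delays (L/R per hop): 0.000948148, 0.00882759, 0.0032, 0.00269474 ms; sum = 0.0156705 ms.
Propagation delays (d/s per hop): 0.00813043, 0.0034, 0.00255217, 0.0240887 ms; sum = 0.0381713 ms.
Processing at 3 router(s): 3 × 0.53 ms = 1.59 ms.
End-to-end = 1.64 ms.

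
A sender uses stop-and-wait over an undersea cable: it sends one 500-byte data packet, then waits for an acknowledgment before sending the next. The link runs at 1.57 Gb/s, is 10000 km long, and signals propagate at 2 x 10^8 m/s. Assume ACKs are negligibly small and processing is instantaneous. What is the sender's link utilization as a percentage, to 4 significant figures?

t_tx = L/R = 4000/1570000000 = 2.54777e-06 s.
t_prop = 10000000/200000000 = 0.05 s; RTT = 0.1 s.
Cycle = t_tx + RTT = 0.100003 s.
Utilization = t_tx / cycle = 2.54777e-06/0.100003 = 0.002548 %.

0.002548 %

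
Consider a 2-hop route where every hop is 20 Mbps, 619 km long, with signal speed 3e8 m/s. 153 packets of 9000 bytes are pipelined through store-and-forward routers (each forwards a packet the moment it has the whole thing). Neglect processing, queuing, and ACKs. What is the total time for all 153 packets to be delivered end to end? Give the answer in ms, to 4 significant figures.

558.5 ms

Per-hop transmission t_tx = L/R = 72000/20000000 = 3.6 ms.
Per-hop propagation t_prop = 619000/300000000 = 2.06333 ms.
Pipeline fill: first packet needs 2·t_tx to clear all hops; remaining 152 packets each add one t_tx.
Total = (2+153-1)·t_tx + 2·t_prop = 154·3.6 + 2·2.06333 = 558.5 ms.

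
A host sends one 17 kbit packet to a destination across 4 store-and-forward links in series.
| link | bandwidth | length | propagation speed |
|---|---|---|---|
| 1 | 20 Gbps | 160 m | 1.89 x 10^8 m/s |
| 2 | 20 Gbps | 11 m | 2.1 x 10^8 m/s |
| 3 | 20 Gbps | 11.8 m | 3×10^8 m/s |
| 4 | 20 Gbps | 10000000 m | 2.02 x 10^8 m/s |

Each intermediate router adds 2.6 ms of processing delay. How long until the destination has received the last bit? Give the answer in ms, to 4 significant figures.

L = 17000 bits.
Transmission delay per hop = L/R = 17000/20000000000 = 0.00085 ms; 4 hops → 0.0034 ms.
Propagation delays (d/s per hop): 0.000846561, 5.2381e-05, 3.93333e-05, 49.505 ms; sum = 49.5059 ms.
Processing at 3 router(s): 3 × 2.6 ms = 7.8 ms.
End-to-end = 57.31 ms.

57.31 ms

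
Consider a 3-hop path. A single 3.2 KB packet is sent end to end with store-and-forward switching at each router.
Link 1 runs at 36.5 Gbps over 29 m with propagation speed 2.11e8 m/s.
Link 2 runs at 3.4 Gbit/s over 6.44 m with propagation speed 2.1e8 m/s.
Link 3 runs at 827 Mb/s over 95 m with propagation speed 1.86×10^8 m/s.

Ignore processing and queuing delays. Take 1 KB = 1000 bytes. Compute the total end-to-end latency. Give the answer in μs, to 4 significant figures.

39.86 μs

L = 25600 bits.
Transmission delays (L/R per hop): 0.70137, 7.52941, 30.9553 μs; sum = 39.186 μs.
Propagation delays (d/s per hop): 0.137441, 0.0306667, 0.510753 μs; sum = 0.67886 μs.
End-to-end = 39.86 μs.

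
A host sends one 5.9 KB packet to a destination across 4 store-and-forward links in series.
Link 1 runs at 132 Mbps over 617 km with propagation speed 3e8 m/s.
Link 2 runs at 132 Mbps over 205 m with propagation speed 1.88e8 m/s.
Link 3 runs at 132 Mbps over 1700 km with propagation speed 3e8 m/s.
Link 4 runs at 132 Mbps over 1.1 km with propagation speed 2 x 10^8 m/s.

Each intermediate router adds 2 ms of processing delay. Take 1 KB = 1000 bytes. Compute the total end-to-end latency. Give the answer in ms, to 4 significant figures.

15.16 ms

L = 47200 bits.
Transmission delay per hop = L/R = 47200/132000000 = 0.357576 ms; 4 hops → 1.4303 ms.
Propagation delays (d/s per hop): 2.05667, 0.00109043, 5.66667, 0.0055 ms; sum = 7.72992 ms.
Processing at 3 router(s): 3 × 2 ms = 6 ms.
End-to-end = 15.16 ms.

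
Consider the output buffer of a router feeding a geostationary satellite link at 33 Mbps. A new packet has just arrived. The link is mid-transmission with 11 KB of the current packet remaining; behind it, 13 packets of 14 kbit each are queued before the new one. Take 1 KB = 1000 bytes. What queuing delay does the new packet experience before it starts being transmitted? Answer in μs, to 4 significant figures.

Each queued packet: L/R = 14000/33000000 = 424.242 μs.
13 queued → 5515.15 μs.
Plus remaining 88000 bits of current packet: 2666.67 μs.
Queuing delay = 8182 μs.

8182 μs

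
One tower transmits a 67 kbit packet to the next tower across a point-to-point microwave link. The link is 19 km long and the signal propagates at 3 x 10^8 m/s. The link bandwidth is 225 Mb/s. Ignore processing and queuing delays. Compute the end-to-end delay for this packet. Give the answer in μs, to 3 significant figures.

361 μs

L = 67000 bits.
Transmission delay = L/R = 67000 / 225000000 = 297.778 μs.
Propagation delay = d/s = 19000 m / 300000000 m/s = 63.3333 μs.
Total = 361 μs.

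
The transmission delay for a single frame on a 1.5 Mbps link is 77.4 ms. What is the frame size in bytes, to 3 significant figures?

L = R × t_tx = 1500000 b/s × 0.0774 s = 116100 bits.
In bytes: 116100 / 8 = 14500 bytes.

14500 bytes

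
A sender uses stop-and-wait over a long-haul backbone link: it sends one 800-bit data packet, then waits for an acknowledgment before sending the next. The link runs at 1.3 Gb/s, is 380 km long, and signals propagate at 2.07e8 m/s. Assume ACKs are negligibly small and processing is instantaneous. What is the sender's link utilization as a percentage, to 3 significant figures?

0.0168 %

t_tx = L/R = 800/1300000000 = 6.15385e-07 s.
t_prop = 380000/2.07e+08 = 0.00183575 s; RTT = 0.0036715 s.
Cycle = t_tx + RTT = 0.00367211 s.
Utilization = t_tx / cycle = 6.15385e-07/0.00367211 = 0.0168 %.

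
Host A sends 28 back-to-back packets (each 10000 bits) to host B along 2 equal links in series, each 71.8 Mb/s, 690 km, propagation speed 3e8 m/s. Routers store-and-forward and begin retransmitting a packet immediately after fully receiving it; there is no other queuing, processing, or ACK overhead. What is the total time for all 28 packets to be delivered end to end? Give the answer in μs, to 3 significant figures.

Per-hop transmission t_tx = L/R = 10000/71800000 = 139.276 μs.
Per-hop propagation t_prop = 690000/300000000 = 2300 μs.
Pipeline fill: first packet needs 2·t_tx to clear all hops; remaining 27 packets each add one t_tx.
Total = (2+28-1)·t_tx + 2·t_prop = 29·139.276 + 2·2300 = 8640 μs.

8640 μs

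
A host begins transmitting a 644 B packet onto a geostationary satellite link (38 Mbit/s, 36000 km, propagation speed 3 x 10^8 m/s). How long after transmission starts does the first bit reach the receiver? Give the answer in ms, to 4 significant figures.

120.0 ms

First bit experiences only propagation delay: d/s = 36000000/300000000 = 120.0 ms.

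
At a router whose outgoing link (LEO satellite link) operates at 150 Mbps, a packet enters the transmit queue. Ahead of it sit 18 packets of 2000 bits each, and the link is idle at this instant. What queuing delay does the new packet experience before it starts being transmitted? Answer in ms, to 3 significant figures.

Each queued packet: L/R = 2000/150000000 = 0.0133333 ms.
18 queued → 0.24 ms.
Queuing delay = 0.240 ms.

0.240 ms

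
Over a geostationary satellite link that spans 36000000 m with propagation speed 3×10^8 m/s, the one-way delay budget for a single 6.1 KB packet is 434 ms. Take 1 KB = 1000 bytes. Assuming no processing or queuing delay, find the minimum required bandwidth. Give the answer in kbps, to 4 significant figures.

L = 48800 bits.
Propagation delay = 36000000 / 300000000 = 120 ms.
Transmission budget = 434 − 120 = 314 ms.
R ≥ L / t_tx = 48800 bits / 0.314 s = 155.4 kbps.

155.4 kbps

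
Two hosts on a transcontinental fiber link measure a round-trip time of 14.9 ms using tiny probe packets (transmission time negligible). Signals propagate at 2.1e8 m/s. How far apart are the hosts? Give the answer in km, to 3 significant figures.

1560 km

One-way propagation = RTT/2 = 7.45 ms.
d = s × t = 210000000 × 0.00745 = 1560 km.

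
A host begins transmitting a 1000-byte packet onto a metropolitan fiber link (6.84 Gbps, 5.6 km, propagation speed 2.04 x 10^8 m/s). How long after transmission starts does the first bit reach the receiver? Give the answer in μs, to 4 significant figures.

First bit experiences only propagation delay: d/s = 5600/204000000 = 27.45 μs.

27.45 μs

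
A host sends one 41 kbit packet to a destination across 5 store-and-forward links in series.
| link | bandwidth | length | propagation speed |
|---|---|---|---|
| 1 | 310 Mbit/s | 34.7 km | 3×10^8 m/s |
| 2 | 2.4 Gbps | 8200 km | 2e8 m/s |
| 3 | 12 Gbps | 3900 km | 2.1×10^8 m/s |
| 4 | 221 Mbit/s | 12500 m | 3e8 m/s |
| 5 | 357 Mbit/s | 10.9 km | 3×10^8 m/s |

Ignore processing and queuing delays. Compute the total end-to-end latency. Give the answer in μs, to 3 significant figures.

60200 μs

L = 41000 bits.
Transmission delays (L/R per hop): 132.258, 17.0833, 3.41667, 185.52, 114.846 μs; sum = 453.124 μs.
Propagation delays (d/s per hop): 115.667, 41000, 18571.4, 41.6667, 36.3333 μs; sum = 59765.1 μs.
End-to-end = 60200 μs.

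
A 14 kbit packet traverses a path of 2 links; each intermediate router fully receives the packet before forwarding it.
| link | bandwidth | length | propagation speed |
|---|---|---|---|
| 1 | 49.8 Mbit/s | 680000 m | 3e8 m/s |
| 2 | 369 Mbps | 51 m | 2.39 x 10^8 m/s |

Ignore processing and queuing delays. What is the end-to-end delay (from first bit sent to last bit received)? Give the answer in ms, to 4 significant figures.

2.586 ms

L = 14000 bits.
Transmission delays (L/R per hop): 0.281124, 0.0379404 ms; sum = 0.319065 ms.
Propagation delays (d/s per hop): 2.26667, 0.000213389 ms; sum = 2.26688 ms.
End-to-end = 2.586 ms.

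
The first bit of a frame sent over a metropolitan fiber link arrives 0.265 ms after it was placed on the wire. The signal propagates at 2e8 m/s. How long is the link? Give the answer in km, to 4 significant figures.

53.00 km

d = s × t_prop = 200000000 × 0.000265 = 53.00 km.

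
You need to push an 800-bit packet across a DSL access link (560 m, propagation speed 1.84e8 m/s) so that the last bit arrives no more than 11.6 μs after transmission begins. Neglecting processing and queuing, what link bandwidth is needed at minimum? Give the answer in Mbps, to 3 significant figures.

93.5 Mbps

Propagation delay = 560 / 184000000 = 3.04348 μs.
Transmission budget = 11.6 − 3.04348 = 8.55652 μs.
R ≥ L / t_tx = 800 bits / 8.55652e-06 s = 93.5 Mbps.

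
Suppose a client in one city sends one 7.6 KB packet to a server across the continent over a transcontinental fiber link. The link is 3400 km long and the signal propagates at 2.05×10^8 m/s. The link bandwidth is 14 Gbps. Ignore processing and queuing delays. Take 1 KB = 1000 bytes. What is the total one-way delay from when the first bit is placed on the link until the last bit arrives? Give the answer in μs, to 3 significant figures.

16600 μs

L = 60800 bits.
Transmission delay = L/R = 60800 / 14000000000 = 4.34286 μs.
Propagation delay = d/s = 3400000 m / 2.05e+08 m/s = 16585.4 μs.
Total = 16600 μs.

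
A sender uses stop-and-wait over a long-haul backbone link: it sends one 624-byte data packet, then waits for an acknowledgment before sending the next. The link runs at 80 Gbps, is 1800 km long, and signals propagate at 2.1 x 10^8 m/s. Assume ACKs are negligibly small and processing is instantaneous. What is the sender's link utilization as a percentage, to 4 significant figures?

t_tx = L/R = 4992/80000000000 = 6.24e-08 s.
t_prop = 1800000/210000000 = 0.00857143 s; RTT = 0.0171429 s.
Cycle = t_tx + RTT = 0.0171429 s.
Utilization = t_tx / cycle = 6.24e-08/0.0171429 = 0.0003640 %.

0.0003640 %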